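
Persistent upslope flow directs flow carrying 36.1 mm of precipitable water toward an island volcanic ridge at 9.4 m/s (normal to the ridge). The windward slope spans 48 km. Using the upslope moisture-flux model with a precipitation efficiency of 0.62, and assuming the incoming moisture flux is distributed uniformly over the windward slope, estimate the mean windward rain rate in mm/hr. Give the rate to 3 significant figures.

R ≈ 15.8 mm/hr

Incoming column moisture flux per unit ridge length: F = V × PW = 9.4 × 36.1 = 339.34 mm·m/s.
Spread over the 48 km slope with efficiency ε = 0.62: R = ε·F/W = 0.62 × 339.34 / 48000 m = 4.383e-03 mm/s.
R = 4.383e-03 × 3600 = 15.8 mm/hr.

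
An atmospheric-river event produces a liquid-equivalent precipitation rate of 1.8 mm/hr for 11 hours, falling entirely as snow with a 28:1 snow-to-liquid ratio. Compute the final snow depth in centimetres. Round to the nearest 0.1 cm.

Liquid-equivalent depth = 1.8 × 11 = 19.8 mm.
Snow depth = 19.8 mm × 28 = 554.4 mm = 55.4 cm.

snow depth ≈ 55.4 cm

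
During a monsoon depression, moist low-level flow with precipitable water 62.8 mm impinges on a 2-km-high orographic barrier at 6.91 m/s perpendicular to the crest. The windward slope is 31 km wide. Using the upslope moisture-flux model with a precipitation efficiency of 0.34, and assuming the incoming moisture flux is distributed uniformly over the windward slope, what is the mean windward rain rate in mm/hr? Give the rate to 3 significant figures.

R ≈ 17.1 mm/hr

Incoming column moisture flux per unit ridge length: F = V × PW = 6.91 × 62.8 = 433.948 mm·m/s.
Spread over the 31 km slope with efficiency ε = 0.34: R = ε·F/W = 0.34 × 433.948 / 31000 m = 4.759e-03 mm/s.
R = 4.759e-03 × 3600 = 17.1 mm/hr.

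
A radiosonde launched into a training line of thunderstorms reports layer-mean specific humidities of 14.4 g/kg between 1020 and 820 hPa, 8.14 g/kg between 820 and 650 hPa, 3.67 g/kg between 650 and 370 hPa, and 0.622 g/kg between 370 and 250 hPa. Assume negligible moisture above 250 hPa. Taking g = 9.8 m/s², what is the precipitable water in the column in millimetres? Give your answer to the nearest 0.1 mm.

PW ≈ 54.8 mm

Precipitable water is the column-integrated vapour mass per unit area: PW = (1/g) Σ q̄ Δp, with q in kg/kg and Δp in Pa (1 kg/m² of water = 1 mm).
Layer 1020–820 hPa: Δp = 200 hPa = 20000 Pa, q̄ = 0.0144 kg/kg → 0.0144 × 20000 / 9.8 = 29.39 mm
Layer 820–650 hPa: Δp = 170 hPa = 17000 Pa, q̄ = 0.00814 kg/kg → 0.00814 × 17000 / 9.8 = 14.12 mm
Layer 650–370 hPa: Δp = 280 hPa = 28000 Pa, q̄ = 0.00367 kg/kg → 0.00367 × 28000 / 9.8 = 10.49 mm
Layer 370–250 hPa: Δp = 120 hPa = 12000 Pa, q̄ = 0.000622 kg/kg → 0.000622 × 12000 / 9.8 = 0.76 mm
PW = 29.39 + 14.12 + 10.49 + 0.76 = 54.76 ≈ 54.8 mm.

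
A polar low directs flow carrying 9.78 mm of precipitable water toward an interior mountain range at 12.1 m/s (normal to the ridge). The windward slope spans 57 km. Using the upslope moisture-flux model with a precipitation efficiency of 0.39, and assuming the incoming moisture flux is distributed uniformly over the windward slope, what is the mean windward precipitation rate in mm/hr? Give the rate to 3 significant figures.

Incoming column moisture flux per unit ridge length: F = V × PW = 12.1 × 9.78 = 118.338 mm·m/s.
Spread over the 57 km slope with efficiency ε = 0.39: R = ε·F/W = 0.39 × 118.338 / 57000 m = 8.097e-04 mm/s.
R = 8.097e-04 × 3600 = 2.91 mm/hr.

R ≈ 2.91 mm/hr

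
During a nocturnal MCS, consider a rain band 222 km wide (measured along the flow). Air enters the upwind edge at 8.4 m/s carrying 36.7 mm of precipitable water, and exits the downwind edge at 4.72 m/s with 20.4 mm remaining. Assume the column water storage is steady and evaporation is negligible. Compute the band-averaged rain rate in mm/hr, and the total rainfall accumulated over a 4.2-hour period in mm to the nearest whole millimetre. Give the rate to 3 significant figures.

R ≈ 3.44 mm/hr; total ≈ 14 mm

Column moisture flux per unit crosswind length is F = V × PW.
Inflow: F_in = 8.4 × 36.7 = 308.28 mm·m/s
Outflow: F_out = 4.72 × 20.4 = 96.288 mm·m/s
Steady-state rate R = (F_in − F_out)/L = (308.28 − 96.288) / 222000 m = 9.549e-04 mm/s.
R = 9.549e-04 × 3600 = 3.44 mm/hr.
Over 4.2 h: total = 3.44 × 4.2 = 14.448 ≈ 14 mm.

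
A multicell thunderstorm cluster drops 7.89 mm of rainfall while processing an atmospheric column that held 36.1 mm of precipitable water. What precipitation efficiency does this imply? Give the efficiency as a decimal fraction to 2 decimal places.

ε = rainfall / PW = 7.89 / 36.1 = 0.22.

ε ≈ 0.22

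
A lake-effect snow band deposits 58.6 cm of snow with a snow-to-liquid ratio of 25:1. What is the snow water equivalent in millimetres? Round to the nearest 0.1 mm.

SWE ≈ 23.4 mm

SWE = snow depth / ratio = 58.6 cm / 25 = 2.344 cm = 23.4 mm.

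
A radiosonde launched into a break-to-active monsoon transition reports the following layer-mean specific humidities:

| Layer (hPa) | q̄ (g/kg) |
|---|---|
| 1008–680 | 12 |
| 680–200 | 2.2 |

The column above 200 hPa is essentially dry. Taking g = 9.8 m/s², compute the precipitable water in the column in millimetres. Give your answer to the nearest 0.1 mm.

Precipitable water is the column-integrated vapour mass per unit area: PW = (1/g) Σ q̄ Δp, with q in kg/kg and Δp in Pa (1 kg/m² of water = 1 mm).
Layer 1008–680 hPa: Δp = 328 hPa = 32800 Pa, q̄ = 0.012 kg/kg → 0.012 × 32800 / 9.8 = 40.16 mm
Layer 680–200 hPa: Δp = 480 hPa = 48000 Pa, q̄ = 0.0022 kg/kg → 0.0022 × 48000 / 9.8 = 10.78 mm
PW = 40.16 + 10.78 = 50.94 ≈ 50.9 mm.

PW ≈ 50.9 mm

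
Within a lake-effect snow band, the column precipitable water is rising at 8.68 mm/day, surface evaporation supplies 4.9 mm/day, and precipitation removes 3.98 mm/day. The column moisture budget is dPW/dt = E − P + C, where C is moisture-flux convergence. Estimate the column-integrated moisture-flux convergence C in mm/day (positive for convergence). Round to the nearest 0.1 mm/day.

C ≈ 7.8 mm/day

dPW/dt = +8.68 mm/day.
C = dPW/dt − E + P = (+8.68) − 4.9 + 3.98 = 7.8 mm/day.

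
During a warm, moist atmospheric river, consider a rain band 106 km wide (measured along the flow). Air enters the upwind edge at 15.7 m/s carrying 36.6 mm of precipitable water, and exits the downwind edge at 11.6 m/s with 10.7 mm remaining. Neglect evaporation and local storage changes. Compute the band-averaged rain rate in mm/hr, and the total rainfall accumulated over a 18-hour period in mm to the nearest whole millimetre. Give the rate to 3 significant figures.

Column moisture flux per unit crosswind length is F = V × PW.
Inflow: F_in = 15.7 × 36.6 = 574.62 mm·m/s
Outflow: F_out = 11.6 × 10.7 = 124.12 mm·m/s
Steady-state rate R = (F_in − F_out)/L = (574.62 − 124.12) / 106000 m = 4.250e-03 mm/s.
R = 4.250e-03 × 3600 = 15.3 mm/hr.
Over 18 h: total = 15.3 × 18 = 275.4 ≈ 275 mm.

R ≈ 15.3 mm/hr; total ≈ 275 mm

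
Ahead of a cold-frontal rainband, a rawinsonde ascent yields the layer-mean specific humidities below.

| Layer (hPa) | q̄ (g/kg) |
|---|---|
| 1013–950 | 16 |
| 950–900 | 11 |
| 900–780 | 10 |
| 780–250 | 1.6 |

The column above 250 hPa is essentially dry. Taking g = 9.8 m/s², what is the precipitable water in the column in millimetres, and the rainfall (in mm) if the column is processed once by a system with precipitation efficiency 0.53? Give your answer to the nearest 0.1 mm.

PW ≈ 36.8 mm; rainfall ≈ 19.5 mm

Precipitable water is the column-integrated vapour mass per unit area: PW = (1/g) Σ q̄ Δp, with q in kg/kg and Δp in Pa (1 kg/m² of water = 1 mm).
Layer 1013–950 hPa: Δp = 63 hPa = 6300 Pa, q̄ = 0.016 kg/kg → 0.016 × 6300 / 9.8 = 10.29 mm
Layer 950–900 hPa: Δp = 50 hPa = 5000 Pa, q̄ = 0.011 kg/kg → 0.011 × 5000 / 9.8 = 5.61 mm
Layer 900–780 hPa: Δp = 120 hPa = 12000 Pa, q̄ = 0.01 kg/kg → 0.01 × 12000 / 9.8 = 12.24 mm
Layer 780–250 hPa: Δp = 530 hPa = 53000 Pa, q̄ = 0.0016 kg/kg → 0.0016 × 53000 / 9.8 = 8.65 mm
PW = 10.29 + 5.61 + 12.24 + 8.65 = 36.79 ≈ 36.8 mm.
Rainfall = ε × PW = 0.53 × 36.8 = 19.5 mm.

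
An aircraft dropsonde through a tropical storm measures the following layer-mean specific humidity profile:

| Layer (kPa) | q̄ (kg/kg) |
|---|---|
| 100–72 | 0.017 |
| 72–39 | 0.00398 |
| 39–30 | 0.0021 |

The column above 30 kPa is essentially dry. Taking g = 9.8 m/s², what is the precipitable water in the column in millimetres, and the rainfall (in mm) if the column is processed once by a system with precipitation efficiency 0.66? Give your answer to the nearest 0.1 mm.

PW ≈ 63.9 mm; rainfall ≈ 42.2 mm

Precipitable water is the column-integrated vapour mass per unit area: PW = (1/g) Σ q̄ Δp, with q in kg/kg and Δp in Pa (1 kg/m² of water = 1 mm).
Layer 100–72 kPa: Δp = 280 hPa = 28000 Pa, q̄ = 0.017 kg/kg → 0.017 × 28000 / 9.8 = 48.57 mm
Layer 72–39 kPa: Δp = 330 hPa = 33000 Pa, q̄ = 0.00398 kg/kg → 0.00398 × 33000 / 9.8 = 13.40 mm
Layer 39–30 kPa: Δp = 90 hPa = 9000 Pa, q̄ = 0.0021 kg/kg → 0.0021 × 9000 / 9.8 = 1.93 mm
PW = 48.57 + 13.40 + 1.93 = 63.90 ≈ 63.9 mm.
Rainfall = ε × PW = 0.66 × 63.9 = 42.2 mm.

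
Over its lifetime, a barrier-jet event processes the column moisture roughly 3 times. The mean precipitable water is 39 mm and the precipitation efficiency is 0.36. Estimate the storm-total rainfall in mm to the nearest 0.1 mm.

Each cycle deposits ε × PW = 0.36 × 39 = 14.04 mm.
Over 3 cycles: 3 × 14.04 = 42.1 mm.

rainfall ≈ 42.1 mm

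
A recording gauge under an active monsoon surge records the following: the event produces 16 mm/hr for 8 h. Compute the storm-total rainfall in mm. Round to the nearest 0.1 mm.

total ≈ 128.0 mm

Total = Σ Rᵢ Δtᵢ = 16 × 8
      = 128 = 128.0 mm.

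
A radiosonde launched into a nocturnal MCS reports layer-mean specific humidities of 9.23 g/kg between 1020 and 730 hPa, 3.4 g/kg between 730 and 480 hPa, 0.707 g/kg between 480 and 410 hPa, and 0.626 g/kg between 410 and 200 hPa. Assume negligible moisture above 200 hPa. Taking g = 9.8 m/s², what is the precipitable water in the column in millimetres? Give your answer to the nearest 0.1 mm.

PW ≈ 37.8 mm

Precipitable water is the column-integrated vapour mass per unit area: PW = (1/g) Σ q̄ Δp, with q in kg/kg and Δp in Pa (1 kg/m² of water = 1 mm).
Layer 1020–730 hPa: Δp = 290 hPa = 29000 Pa, q̄ = 0.00923 kg/kg → 0.00923 × 29000 / 9.8 = 27.31 mm
Layer 730–480 hPa: Δp = 250 hPa = 25000 Pa, q̄ = 0.0034 kg/kg → 0.0034 × 25000 / 9.8 = 8.67 mm
Layer 480–410 hPa: Δp = 70 hPa = 7000 Pa, q̄ = 0.000707 kg/kg → 0.000707 × 7000 / 9.8 = 0.50 mm
Layer 410–200 hPa: Δp = 210 hPa = 21000 Pa, q̄ = 0.000626 kg/kg → 0.000626 × 21000 / 9.8 = 1.34 mm
PW = 27.31 + 8.67 + 0.50 + 1.34 = 37.82 ≈ 37.8 mm.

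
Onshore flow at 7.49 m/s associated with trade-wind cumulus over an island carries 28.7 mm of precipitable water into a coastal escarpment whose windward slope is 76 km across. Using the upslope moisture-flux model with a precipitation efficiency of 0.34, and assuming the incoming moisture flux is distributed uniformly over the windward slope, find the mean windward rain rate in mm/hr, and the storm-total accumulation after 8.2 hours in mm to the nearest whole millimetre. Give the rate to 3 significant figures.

R ≈ 3.46 mm/hr; total ≈ 28 mm

Incoming column moisture flux per unit ridge length: F = V × PW = 7.49 × 28.7 = 214.963 mm·m/s.
Spread over the 76 km slope with efficiency ε = 0.34: R = ε·F/W = 0.34 × 214.963 / 76000 m = 9.617e-04 mm/s.
R = 9.617e-04 × 3600 = 3.46 mm/hr.
Over 8.2 h: total = 3.46 × 8.2 = 28.372 ≈ 28 mm.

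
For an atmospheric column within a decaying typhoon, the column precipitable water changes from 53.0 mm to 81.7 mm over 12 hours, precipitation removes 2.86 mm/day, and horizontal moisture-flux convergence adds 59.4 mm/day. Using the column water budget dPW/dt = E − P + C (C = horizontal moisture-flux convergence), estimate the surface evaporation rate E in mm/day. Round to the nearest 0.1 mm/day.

E ≈ 0.9 mm/day

dPW/dt = (81.7 − 53.0) mm / (12/24 day) = +57.400 mm/day.
E = dPW/dt + P − C = (+57.400) + 2.86 − (59.4) = 0.9 mm/day.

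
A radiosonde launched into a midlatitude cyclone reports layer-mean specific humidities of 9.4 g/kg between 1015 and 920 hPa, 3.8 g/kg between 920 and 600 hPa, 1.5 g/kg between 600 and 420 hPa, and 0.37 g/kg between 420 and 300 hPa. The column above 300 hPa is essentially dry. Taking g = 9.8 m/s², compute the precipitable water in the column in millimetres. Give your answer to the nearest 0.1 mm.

Precipitable water is the column-integrated vapour mass per unit area: PW = (1/g) Σ q̄ Δp, with q in kg/kg and Δp in Pa (1 kg/m² of water = 1 mm).
Layer 1015–920 hPa: Δp = 95 hPa = 9500 Pa, q̄ = 0.0094 kg/kg → 0.0094 × 9500 / 9.8 = 9.11 mm
Layer 920–600 hPa: Δp = 320 hPa = 32000 Pa, q̄ = 0.0038 kg/kg → 0.0038 × 32000 / 9.8 = 12.41 mm
Layer 600–420 hPa: Δp = 180 hPa = 18000 Pa, q̄ = 0.0015 kg/kg → 0.0015 × 18000 / 9.8 = 2.76 mm
Layer 420–300 hPa: Δp = 120 hPa = 12000 Pa, q̄ = 0.00037 kg/kg → 0.00037 × 12000 / 9.8 = 0.45 mm
PW = 9.11 + 12.41 + 2.76 + 0.45 = 24.73 ≈ 24.7 mm.

PW ≈ 24.7 mm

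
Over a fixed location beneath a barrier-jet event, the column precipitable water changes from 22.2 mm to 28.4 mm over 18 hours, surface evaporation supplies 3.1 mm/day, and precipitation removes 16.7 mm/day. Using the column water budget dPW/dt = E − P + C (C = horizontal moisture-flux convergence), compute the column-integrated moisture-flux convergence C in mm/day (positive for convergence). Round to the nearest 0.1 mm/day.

dPW/dt = (28.4 − 22.2) mm / (18/24 day) = +8.267 mm/day.
C = dPW/dt − E + P = (+8.267) − 3.1 + 16.7 = 21.9 mm/day.

C ≈ 21.9 mm/day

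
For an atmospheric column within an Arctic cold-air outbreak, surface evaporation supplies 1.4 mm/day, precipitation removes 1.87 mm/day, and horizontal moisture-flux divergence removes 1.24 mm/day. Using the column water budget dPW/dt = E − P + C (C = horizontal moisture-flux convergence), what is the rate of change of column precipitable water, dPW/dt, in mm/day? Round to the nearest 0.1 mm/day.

dPW/dt ≈ -1.7 mm/day

dPW/dt = E − P + C = 1.4 − 1.87 + (-1.24) = -1.7 mm/day.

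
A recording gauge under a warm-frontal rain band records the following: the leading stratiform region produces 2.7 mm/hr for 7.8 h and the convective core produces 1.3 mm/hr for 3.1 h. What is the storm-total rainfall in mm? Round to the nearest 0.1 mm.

total ≈ 25.1 mm

Total = Σ Rᵢ Δtᵢ = 2.7 × 7.8 + 1.3 × 3.1
      = 21.06 + 4.03 = 25.1 mm.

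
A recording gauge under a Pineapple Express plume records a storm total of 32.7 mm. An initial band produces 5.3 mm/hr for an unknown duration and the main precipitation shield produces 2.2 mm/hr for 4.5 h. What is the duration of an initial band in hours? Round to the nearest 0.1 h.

Known phases: 2.2 × 4.5 = 9.9 mm.
Remaining depth = 32.7 − 9.9 = 22.8 mm.
Duration = 22.8 / 5.3 = 4.3 h.

duration ≈ 4.3 h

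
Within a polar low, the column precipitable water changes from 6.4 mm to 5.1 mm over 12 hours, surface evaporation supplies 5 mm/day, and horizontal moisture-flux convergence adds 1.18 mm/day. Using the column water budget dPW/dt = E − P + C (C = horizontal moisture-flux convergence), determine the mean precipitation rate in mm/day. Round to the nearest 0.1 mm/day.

P ≈ 8.8 mm/day

dPW/dt = (5.1 − 6.4) mm / (12/24 day) = -2.600 mm/day.
P = E + C − dPW/dt = 5 + (1.18) − (-2.600) = 8.8 mm/day.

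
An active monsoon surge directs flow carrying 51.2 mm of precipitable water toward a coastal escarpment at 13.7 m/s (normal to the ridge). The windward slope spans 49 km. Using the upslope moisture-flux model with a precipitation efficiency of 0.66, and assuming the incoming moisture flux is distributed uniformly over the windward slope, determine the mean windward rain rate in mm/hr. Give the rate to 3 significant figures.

R ≈ 34.0 mm/hr

Incoming column moisture flux per unit ridge length: F = V × PW = 13.7 × 51.2 = 701.44 mm·m/s.
Spread over the 49 km slope with efficiency ε = 0.66: R = ε·F/W = 0.66 × 701.44 / 49000 m = 9.448e-03 mm/s.
R = 9.448e-03 × 3600 = 34.0 mm/hr.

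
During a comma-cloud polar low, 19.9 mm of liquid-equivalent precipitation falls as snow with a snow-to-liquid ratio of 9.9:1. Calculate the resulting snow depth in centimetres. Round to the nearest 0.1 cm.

snow depth ≈ 19.7 cm

Snow depth = liquid × ratio = 19.9 mm × 9.9 = 197.01 mm = 19.7 cm.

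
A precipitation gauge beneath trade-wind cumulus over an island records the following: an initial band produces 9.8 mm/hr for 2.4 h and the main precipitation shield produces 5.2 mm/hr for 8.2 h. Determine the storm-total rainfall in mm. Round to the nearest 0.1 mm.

total ≈ 66.2 mm

Total = Σ Rᵢ Δtᵢ = 9.8 × 2.4 + 5.2 × 8.2
      = 23.52 + 42.64 = 66.2 mm.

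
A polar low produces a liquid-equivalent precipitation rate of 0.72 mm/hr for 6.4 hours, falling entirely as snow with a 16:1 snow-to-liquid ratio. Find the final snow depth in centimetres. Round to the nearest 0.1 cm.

snow depth ≈ 7.4 cm

Liquid-equivalent depth = 0.72 × 6.4 = 4.608 mm.
Snow depth = 4.608 mm × 16 = 73.728 mm = 7.4 cm.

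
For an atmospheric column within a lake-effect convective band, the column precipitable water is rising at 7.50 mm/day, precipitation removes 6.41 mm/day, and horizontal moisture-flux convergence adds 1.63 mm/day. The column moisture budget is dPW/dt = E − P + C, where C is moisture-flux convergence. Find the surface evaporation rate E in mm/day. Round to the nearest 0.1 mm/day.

E ≈ 12.3 mm/day

dPW/dt = +7.50 mm/day.
E = dPW/dt + P − C = (+7.50) + 6.41 − (1.63) = 12.3 mm/day.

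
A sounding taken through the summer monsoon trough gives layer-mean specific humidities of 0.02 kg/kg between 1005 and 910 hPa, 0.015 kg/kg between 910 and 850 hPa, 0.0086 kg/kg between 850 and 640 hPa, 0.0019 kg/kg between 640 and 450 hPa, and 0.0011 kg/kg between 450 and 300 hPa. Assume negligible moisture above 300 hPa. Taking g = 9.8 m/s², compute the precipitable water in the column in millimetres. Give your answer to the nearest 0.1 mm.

PW ≈ 52.4 mm

Precipitable water is the column-integrated vapour mass per unit area: PW = (1/g) Σ q̄ Δp, with q in kg/kg and Δp in Pa (1 kg/m² of water = 1 mm).
Layer 1005–910 hPa: Δp = 95 hPa = 9500 Pa, q̄ = 0.02 kg/kg → 0.02 × 9500 / 9.8 = 19.39 mm
Layer 910–850 hPa: Δp = 60 hPa = 6000 Pa, q̄ = 0.015 kg/kg → 0.015 × 6000 / 9.8 = 9.18 mm
Layer 850–640 hPa: Δp = 210 hPa = 21000 Pa, q̄ = 0.0086 kg/kg → 0.0086 × 21000 / 9.8 = 18.43 mm
Layer 640–450 hPa: Δp = 190 hPa = 19000 Pa, q̄ = 0.0019 kg/kg → 0.0019 × 19000 / 9.8 = 3.68 mm
Layer 450–300 hPa: Δp = 150 hPa = 15000 Pa, q̄ = 0.0011 kg/kg → 0.0011 × 15000 / 9.8 = 1.68 mm
PW = 19.39 + 9.18 + 18.43 + 3.68 + 1.68 = 52.36 ≈ 52.4 mm.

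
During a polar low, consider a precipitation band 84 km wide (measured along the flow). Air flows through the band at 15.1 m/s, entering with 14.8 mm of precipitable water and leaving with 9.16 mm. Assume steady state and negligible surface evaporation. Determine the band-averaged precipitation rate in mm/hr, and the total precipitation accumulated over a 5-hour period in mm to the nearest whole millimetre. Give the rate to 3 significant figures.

R ≈ 3.65 mm/hr; total ≈ 18 mm

Column moisture flux per unit crosswind length is F = V × PW.
Inflow: F_in = 15.1 × 14.8 = 223.48 mm·m/s
Outflow: F_out = 15.1 × 9.16 = 138.316 mm·m/s
Steady-state rate R = (F_in − F_out)/L = (223.48 − 138.316) / 84000 m = 1.014e-03 mm/s.
R = 1.014e-03 × 3600 = 3.65 mm/hr.
Over 5 h: total = 3.65 × 5 = 18.25 ≈ 18 mm.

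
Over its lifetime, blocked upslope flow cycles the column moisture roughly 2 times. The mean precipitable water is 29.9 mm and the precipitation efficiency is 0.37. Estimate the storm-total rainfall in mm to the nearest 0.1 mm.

rainfall ≈ 22.1 mm

Each cycle deposits ε × PW = 0.37 × 29.9 = 11.063 mm.
Over 2 cycles: 2 × 11.063 = 22.1 mm.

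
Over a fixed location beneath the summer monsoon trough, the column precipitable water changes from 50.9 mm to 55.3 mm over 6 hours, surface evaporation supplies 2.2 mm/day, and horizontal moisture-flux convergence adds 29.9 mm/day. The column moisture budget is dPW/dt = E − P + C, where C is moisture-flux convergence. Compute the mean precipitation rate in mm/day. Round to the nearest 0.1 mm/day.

dPW/dt = (55.3 − 50.9) mm / (6/24 day) = +17.600 mm/day.
P = E + C − dPW/dt = 2.2 + (29.9) − (+17.600) = 14.5 mm/day.

P ≈ 14.5 mm/day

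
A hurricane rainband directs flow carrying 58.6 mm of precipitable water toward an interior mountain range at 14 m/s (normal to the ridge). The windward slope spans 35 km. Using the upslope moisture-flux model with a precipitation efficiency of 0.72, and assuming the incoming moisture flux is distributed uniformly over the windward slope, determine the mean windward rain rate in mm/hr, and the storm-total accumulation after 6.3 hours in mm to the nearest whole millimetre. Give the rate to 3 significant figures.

R ≈ 60.8 mm/hr; total ≈ 383 mm

Incoming column moisture flux per unit ridge length: F = V × PW = 14 × 58.6 = 820.4 mm·m/s.
Spread over the 35 km slope with efficiency ε = 0.72: R = ε·F/W = 0.72 × 820.4 / 35000 m = 1.688e-02 mm/s.
R = 1.688e-02 × 3600 = 60.8 mm/hr.
Over 6.3 h: total = 60.8 × 6.3 = 383.04 ≈ 383 mm.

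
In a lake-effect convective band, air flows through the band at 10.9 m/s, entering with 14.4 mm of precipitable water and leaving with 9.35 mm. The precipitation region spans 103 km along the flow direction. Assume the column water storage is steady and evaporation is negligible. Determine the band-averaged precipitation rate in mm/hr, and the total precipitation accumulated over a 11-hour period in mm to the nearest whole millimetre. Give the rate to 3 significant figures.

Column moisture flux per unit crosswind length is F = V × PW.
Inflow: F_in = 10.9 × 14.4 = 156.96 mm·m/s
Outflow: F_out = 10.9 × 9.35 = 101.915 mm·m/s
Steady-state rate R = (F_in − F_out)/L = (156.96 − 101.915) / 103000 m = 5.344e-04 mm/s.
R = 5.344e-04 × 3600 = 1.92 mm/hr.
Over 11 h: total = 1.92 × 11 = 21.12 ≈ 21 mm.

R ≈ 1.92 mm/hr; total ≈ 21 mm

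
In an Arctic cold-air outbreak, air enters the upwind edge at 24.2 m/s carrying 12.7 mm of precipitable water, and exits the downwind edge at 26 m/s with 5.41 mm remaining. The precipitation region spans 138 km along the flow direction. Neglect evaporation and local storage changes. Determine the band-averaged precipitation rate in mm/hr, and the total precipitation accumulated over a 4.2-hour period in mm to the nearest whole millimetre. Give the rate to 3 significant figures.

Column moisture flux per unit crosswind length is F = V × PW.
Inflow: F_in = 24.2 × 12.7 = 307.34 mm·m/s
Outflow: F_out = 26 × 5.41 = 140.66 mm·m/s
Steady-state rate R = (F_in − F_out)/L = (307.34 − 140.66) / 138000 m = 1.208e-03 mm/s.
R = 1.208e-03 × 3600 = 4.35 mm/hr.
Over 4.2 h: total = 4.35 × 4.2 = 18.27 ≈ 18 mm.

R ≈ 4.35 mm/hr; total ≈ 18 mm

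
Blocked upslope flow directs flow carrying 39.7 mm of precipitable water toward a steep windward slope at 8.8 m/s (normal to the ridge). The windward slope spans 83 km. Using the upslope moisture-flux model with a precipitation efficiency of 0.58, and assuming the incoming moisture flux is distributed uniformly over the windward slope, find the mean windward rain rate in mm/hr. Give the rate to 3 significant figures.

Incoming column moisture flux per unit ridge length: F = V × PW = 8.8 × 39.7 = 349.36 mm·m/s.
Spread over the 83 km slope with efficiency ε = 0.58: R = ε·F/W = 0.58 × 349.36 / 83000 m = 2.441e-03 mm/s.
R = 2.441e-03 × 3600 = 8.79 mm/hr.

R ≈ 8.79 mm/hr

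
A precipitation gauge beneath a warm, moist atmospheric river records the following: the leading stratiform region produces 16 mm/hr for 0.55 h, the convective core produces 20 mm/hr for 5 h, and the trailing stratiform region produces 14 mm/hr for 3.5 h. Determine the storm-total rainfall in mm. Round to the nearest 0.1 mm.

total ≈ 157.8 mm

Total = Σ Rᵢ Δtᵢ = 16 × 0.55 + 20 × 5 + 14 × 3.5
      = 8.8 + 100 + 49 = 157.8 mm.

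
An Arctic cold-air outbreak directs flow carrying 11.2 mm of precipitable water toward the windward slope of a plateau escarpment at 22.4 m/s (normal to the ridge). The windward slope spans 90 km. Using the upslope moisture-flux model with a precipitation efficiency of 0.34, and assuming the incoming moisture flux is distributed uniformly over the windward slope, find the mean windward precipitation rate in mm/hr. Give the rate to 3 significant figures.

R ≈ 3.41 mm/hr

Incoming column moisture flux per unit ridge length: F = V × PW = 22.4 × 11.2 = 250.88 mm·m/s.
Spread over the 90 km slope with efficiency ε = 0.34: R = ε·F/W = 0.34 × 250.88 / 90000 m = 9.478e-04 mm/s.
R = 9.478e-04 × 3600 = 3.41 mm/hr.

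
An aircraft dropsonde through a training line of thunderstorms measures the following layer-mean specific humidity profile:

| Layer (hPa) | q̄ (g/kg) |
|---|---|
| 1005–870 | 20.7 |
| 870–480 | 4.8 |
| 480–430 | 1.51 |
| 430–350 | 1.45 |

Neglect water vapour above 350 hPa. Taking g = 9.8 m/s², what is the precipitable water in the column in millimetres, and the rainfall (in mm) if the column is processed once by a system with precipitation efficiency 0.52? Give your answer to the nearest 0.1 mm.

PW ≈ 49.6 mm; rainfall ≈ 25.8 mm

Precipitable water is the column-integrated vapour mass per unit area: PW = (1/g) Σ q̄ Δp, with q in kg/kg and Δp in Pa (1 kg/m² of water = 1 mm).
Layer 1005–870 hPa: Δp = 135 hPa = 13500 Pa, q̄ = 0.0207 kg/kg → 0.0207 × 13500 / 9.8 = 28.52 mm
Layer 870–480 hPa: Δp = 390 hPa = 39000 Pa, q̄ = 0.0048 kg/kg → 0.0048 × 39000 / 9.8 = 19.10 mm
Layer 480–430 hPa: Δp = 50 hPa = 5000 Pa, q̄ = 0.00151 kg/kg → 0.00151 × 5000 / 9.8 = 0.77 mm
Layer 430–350 hPa: Δp = 80 hPa = 8000 Pa, q̄ = 0.00145 kg/kg → 0.00145 × 8000 / 9.8 = 1.18 mm
PW = 28.52 + 19.10 + 0.77 + 1.18 = 49.57 ≈ 49.6 mm.
Rainfall = ε × PW = 0.52 × 49.6 = 25.8 mm.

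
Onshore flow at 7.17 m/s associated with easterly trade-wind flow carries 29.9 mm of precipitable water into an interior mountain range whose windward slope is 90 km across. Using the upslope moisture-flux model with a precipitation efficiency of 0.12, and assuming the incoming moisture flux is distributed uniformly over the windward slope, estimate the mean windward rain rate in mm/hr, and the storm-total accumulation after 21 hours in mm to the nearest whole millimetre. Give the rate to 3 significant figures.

Incoming column moisture flux per unit ridge length: F = V × PW = 7.17 × 29.9 = 214.383 mm·m/s.
Spread over the 90 km slope with efficiency ε = 0.12: R = ε·F/W = 0.12 × 214.383 / 90000 m = 2.858e-04 mm/s.
R = 2.858e-04 × 3600 = 1.03 mm/hr.
Over 21 h: total = 1.03 × 21 = 21.63 ≈ 22 mm.

R ≈ 1.03 mm/hr; total ≈ 22 mm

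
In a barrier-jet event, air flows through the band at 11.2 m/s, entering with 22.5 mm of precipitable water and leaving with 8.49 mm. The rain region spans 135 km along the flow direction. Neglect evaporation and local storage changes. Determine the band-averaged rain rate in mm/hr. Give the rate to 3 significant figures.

R ≈ 4.18 mm/hr

Column moisture flux per unit crosswind length is F = V × PW.
Inflow: F_in = 11.2 × 22.5 = 252 mm·m/s
Outflow: F_out = 11.2 × 8.49 = 95.088 mm·m/s
Steady-state rate R = (F_in − F_out)/L = (252 − 95.088) / 135000 m = 1.162e-03 mm/s.
R = 1.162e-03 × 3600 = 4.18 mm/hr.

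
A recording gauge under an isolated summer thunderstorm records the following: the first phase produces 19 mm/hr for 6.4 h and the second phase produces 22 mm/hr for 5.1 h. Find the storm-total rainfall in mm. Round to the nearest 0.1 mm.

total ≈ 233.8 mm

Total = Σ Rᵢ Δtᵢ = 19 × 6.4 + 22 × 5.1
      = 121.6 + 112.2 = 233.8 mm.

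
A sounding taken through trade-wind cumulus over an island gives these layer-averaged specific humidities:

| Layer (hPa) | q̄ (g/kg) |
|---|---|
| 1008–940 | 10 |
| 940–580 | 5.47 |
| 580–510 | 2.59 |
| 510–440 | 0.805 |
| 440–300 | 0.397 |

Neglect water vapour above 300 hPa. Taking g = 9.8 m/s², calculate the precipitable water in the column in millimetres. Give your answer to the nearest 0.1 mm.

PW ≈ 30.0 mm

Precipitable water is the column-integrated vapour mass per unit area: PW = (1/g) Σ q̄ Δp, with q in kg/kg and Δp in Pa (1 kg/m² of water = 1 mm).
Layer 1008–940 hPa: Δp = 68 hPa = 6800 Pa, q̄ = 0.01 kg/kg → 0.01 × 6800 / 9.8 = 6.94 mm
Layer 940–580 hPa: Δp = 360 hPa = 36000 Pa, q̄ = 0.00547 kg/kg → 0.00547 × 36000 / 9.8 = 20.09 mm
Layer 580–510 hPa: Δp = 70 hPa = 7000 Pa, q̄ = 0.00259 kg/kg → 0.00259 × 7000 / 9.8 = 1.85 mm
Layer 510–440 hPa: Δp = 70 hPa = 7000 Pa, q̄ = 0.000805 kg/kg → 0.000805 × 7000 / 9.8 = 0.58 mm
Layer 440–300 hPa: Δp = 140 hPa = 14000 Pa, q̄ = 0.000397 kg/kg → 0.000397 × 14000 / 9.8 = 0.57 mm
PW = 6.94 + 20.09 + 1.85 + 0.58 + 0.57 = 30.03 ≈ 30.0 mm.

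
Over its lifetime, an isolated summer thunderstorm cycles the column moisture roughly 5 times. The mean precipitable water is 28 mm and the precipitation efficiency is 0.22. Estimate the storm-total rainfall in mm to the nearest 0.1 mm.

rainfall ≈ 30.8 mm

Each cycle deposits ε × PW = 0.22 × 28 = 6.16 mm.
Over 5 cycles: 5 × 6.16 = 30.8 mm.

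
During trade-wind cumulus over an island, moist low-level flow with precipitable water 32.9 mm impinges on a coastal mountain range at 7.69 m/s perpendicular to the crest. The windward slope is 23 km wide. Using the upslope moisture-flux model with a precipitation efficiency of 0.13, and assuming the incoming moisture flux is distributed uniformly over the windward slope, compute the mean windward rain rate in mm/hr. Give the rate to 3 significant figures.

Incoming column moisture flux per unit ridge length: F = V × PW = 7.69 × 32.9 = 253.001 mm·m/s.
Spread over the 23 km slope with efficiency ε = 0.13: R = ε·F/W = 0.13 × 253.001 / 23000 m = 1.430e-03 mm/s.
R = 1.430e-03 × 3600 = 5.15 mm/hr.

R ≈ 5.15 mm/hr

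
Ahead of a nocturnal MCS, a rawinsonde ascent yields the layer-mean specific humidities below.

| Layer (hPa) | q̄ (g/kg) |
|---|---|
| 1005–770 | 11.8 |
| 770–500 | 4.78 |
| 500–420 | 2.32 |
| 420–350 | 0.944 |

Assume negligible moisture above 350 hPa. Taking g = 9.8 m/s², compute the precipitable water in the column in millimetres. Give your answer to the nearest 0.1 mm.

Precipitable water is the column-integrated vapour mass per unit area: PW = (1/g) Σ q̄ Δp, with q in kg/kg and Δp in Pa (1 kg/m² of water = 1 mm).
Layer 1005–770 hPa: Δp = 235 hPa = 23500 Pa, q̄ = 0.0118 kg/kg → 0.0118 × 23500 / 9.8 = 28.30 mm
Layer 770–500 hPa: Δp = 270 hPa = 27000 Pa, q̄ = 0.00478 kg/kg → 0.00478 × 27000 / 9.8 = 13.17 mm
Layer 500–420 hPa: Δp = 80 hPa = 8000 Pa, q̄ = 0.00232 kg/kg → 0.00232 × 8000 / 9.8 = 1.89 mm
Layer 420–350 hPa: Δp = 70 hPa = 7000 Pa, q̄ = 0.000944 kg/kg → 0.000944 × 7000 / 9.8 = 0.67 mm
PW = 28.30 + 13.17 + 1.89 + 0.67 = 44.03 ≈ 44.0 mm.

PW ≈ 44.0 mm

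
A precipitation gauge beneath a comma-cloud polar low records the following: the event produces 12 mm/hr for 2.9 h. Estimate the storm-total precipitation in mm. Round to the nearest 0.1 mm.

Total = Σ Rᵢ Δtᵢ = 12 × 2.9
      = 34.8 = 34.8 mm.

total ≈ 34.8 mm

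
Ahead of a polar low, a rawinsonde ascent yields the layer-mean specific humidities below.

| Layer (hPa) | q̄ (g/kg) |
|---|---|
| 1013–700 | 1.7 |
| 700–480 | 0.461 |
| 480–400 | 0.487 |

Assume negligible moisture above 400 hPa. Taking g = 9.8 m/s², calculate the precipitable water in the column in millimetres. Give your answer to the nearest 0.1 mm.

Precipitable water is the column-integrated vapour mass per unit area: PW = (1/g) Σ q̄ Δp, with q in kg/kg and Δp in Pa (1 kg/m² of water = 1 mm).
Layer 1013–700 hPa: Δp = 313 hPa = 31300 Pa, q̄ = 0.0017 kg/kg → 0.0017 × 31300 / 9.8 = 5.43 mm
Layer 700–480 hPa: Δp = 220 hPa = 22000 Pa, q̄ = 0.000461 kg/kg → 0.000461 × 22000 / 9.8 = 1.03 mm
Layer 480–400 hPa: Δp = 80 hPa = 8000 Pa, q̄ = 0.000487 kg/kg → 0.000487 × 8000 / 9.8 = 0.40 mm
PW = 5.43 + 1.03 + 0.40 = 6.86 ≈ 6.9 mm.

PW ≈ 6.9 mm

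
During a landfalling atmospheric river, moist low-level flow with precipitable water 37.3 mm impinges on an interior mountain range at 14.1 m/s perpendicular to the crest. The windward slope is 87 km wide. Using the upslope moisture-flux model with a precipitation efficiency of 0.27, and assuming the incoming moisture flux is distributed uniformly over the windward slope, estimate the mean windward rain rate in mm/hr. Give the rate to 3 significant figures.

R ≈ 5.88 mm/hr

Incoming column moisture flux per unit ridge length: F = V × PW = 14.1 × 37.3 = 525.93 mm·m/s.
Spread over the 87 km slope with efficiency ε = 0.27: R = ε·F/W = 0.27 × 525.93 / 87000 m = 1.632e-03 mm/s.
R = 1.632e-03 × 3600 = 5.88 mm/hr.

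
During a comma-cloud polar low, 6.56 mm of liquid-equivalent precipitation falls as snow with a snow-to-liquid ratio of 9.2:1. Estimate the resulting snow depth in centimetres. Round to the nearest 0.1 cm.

Snow depth = liquid × ratio = 6.56 mm × 9.2 = 60.352 mm = 6.0 cm.

snow depth ≈ 6.0 cm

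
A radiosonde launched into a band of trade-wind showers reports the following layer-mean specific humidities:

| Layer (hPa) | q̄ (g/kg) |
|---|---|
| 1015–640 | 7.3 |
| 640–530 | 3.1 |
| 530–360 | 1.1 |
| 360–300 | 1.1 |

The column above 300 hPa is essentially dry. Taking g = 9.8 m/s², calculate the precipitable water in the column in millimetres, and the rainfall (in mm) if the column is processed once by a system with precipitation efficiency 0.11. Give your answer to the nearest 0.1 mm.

Precipitable water is the column-integrated vapour mass per unit area: PW = (1/g) Σ q̄ Δp, with q in kg/kg and Δp in Pa (1 kg/m² of water = 1 mm).
Layer 1015–640 hPa: Δp = 375 hPa = 37500 Pa, q̄ = 0.0073 kg/kg → 0.0073 × 37500 / 9.8 = 27.93 mm
Layer 640–530 hPa: Δp = 110 hPa = 11000 Pa, q̄ = 0.0031 kg/kg → 0.0031 × 11000 / 9.8 = 3.48 mm
Layer 530–360 hPa: Δp = 170 hPa = 17000 Pa, q̄ = 0.0011 kg/kg → 0.0011 × 17000 / 9.8 = 1.91 mm
Layer 360–300 hPa: Δp = 60 hPa = 6000 Pa, q̄ = 0.0011 kg/kg → 0.0011 × 6000 / 9.8 = 0.67 mm
PW = 27.93 + 3.48 + 1.91 + 0.67 = 33.99 ≈ 34.0 mm.
Rainfall = ε × PW = 0.11 × 34.0 = 3.7 mm.

PW ≈ 34.0 mm; rainfall ≈ 3.7 mm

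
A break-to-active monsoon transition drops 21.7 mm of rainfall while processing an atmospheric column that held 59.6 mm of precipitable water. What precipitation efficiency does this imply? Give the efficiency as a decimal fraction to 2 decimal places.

ε ≈ 0.36

ε = rainfall / PW = 21.7 / 59.6 = 0.36.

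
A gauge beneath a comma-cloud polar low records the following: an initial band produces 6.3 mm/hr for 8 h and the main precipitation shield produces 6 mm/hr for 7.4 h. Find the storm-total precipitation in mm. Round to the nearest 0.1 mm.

total ≈ 94.8 mm

Total = Σ Rᵢ Δtᵢ = 6.3 × 8 + 6 × 7.4
      = 50.4 + 44.4 = 94.8 mm.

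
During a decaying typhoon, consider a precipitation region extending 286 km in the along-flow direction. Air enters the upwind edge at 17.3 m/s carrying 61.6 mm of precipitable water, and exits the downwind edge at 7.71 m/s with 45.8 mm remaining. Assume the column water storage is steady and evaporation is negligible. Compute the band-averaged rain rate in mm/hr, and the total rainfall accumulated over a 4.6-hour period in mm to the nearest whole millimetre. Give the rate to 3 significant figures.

R ≈ 8.97 mm/hr; total ≈ 41 mm

Column moisture flux per unit crosswind length is F = V × PW.
Inflow: F_in = 17.3 × 61.6 = 1065.68 mm·m/s
Outflow: F_out = 7.71 × 45.8 = 353.118 mm·m/s
Steady-state rate R = (F_in − F_out)/L = (1065.68 − 353.118) / 286000 m = 2.491e-03 mm/s.
R = 2.491e-03 × 3600 = 8.97 mm/hr.
Over 4.6 h: total = 8.97 × 4.6 = 41.262 ≈ 41 mm.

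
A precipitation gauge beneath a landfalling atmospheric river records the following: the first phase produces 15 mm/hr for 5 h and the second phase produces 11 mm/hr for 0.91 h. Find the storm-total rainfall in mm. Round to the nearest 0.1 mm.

Total = Σ Rᵢ Δtᵢ = 15 × 5 + 11 × 0.91
      = 75 + 10.01 = 85.0 mm.

total ≈ 85.0 mm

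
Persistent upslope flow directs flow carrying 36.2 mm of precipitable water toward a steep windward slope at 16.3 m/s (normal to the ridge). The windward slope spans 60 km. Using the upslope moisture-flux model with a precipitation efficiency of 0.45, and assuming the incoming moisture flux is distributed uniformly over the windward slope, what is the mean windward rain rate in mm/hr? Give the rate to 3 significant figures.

R ≈ 15.9 mm/hr

Incoming column moisture flux per unit ridge length: F = V × PW = 16.3 × 36.2 = 590.06 mm·m/s.
Spread over the 60 km slope with efficiency ε = 0.45: R = ε·F/W = 0.45 × 590.06 / 60000 m = 4.425e-03 mm/s.
R = 4.425e-03 × 3600 = 15.9 mm/hr.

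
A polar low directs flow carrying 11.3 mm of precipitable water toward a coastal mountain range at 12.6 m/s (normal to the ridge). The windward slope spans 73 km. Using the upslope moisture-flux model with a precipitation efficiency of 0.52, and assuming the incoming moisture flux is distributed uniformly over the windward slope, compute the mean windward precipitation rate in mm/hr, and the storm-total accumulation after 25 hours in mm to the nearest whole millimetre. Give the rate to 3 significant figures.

R ≈ 3.65 mm/hr; total ≈ 91 mm

Incoming column moisture flux per unit ridge length: F = V × PW = 12.6 × 11.3 = 142.38 mm·m/s.
Spread over the 73 km slope with efficiency ε = 0.52: R = ε·F/W = 0.52 × 142.38 / 73000 m = 1.014e-03 mm/s.
R = 1.014e-03 × 3600 = 3.65 mm/hr.
Over 25 h: total = 3.65 × 25 = 91.25 ≈ 91 mm.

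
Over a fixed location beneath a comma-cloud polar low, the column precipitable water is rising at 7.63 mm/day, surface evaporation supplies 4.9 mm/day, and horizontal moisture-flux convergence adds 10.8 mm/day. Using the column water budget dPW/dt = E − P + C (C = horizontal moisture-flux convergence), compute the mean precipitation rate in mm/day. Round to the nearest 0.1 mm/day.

P ≈ 8.1 mm/day

dPW/dt = +7.63 mm/day.
P = E + C − dPW/dt = 4.9 + (10.8) − (+7.63) = 8.1 mm/day.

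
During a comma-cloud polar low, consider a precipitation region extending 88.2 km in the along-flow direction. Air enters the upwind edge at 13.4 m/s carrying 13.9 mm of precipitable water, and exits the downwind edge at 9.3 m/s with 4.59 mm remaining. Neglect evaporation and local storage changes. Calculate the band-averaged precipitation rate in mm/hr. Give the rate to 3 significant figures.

R ≈ 5.86 mm/hr

Column moisture flux per unit crosswind length is F = V × PW.
Inflow: F_in = 13.4 × 13.9 = 186.26 mm·m/s
Outflow: F_out = 9.3 × 4.59 = 42.687 mm·m/s
Steady-state rate R = (F_in − F_out)/L = (186.26 − 42.687) / 88200 m = 1.628e-03 mm/s.
R = 1.628e-03 × 3600 = 5.86 mm/hr.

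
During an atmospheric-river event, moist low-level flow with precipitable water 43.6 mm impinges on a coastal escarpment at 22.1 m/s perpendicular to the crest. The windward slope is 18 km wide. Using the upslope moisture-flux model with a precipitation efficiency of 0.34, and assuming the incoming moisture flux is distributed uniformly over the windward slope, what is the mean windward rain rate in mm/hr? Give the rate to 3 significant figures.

Incoming column moisture flux per unit ridge length: F = V × PW = 22.1 × 43.6 = 963.56 mm·m/s.
Spread over the 18 km slope with efficiency ε = 0.34: R = ε·F/W = 0.34 × 963.56 / 18000 m = 1.820e-02 mm/s.
R = 1.820e-02 × 3600 = 65.5 mm/hr.

R ≈ 65.5 mm/hr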